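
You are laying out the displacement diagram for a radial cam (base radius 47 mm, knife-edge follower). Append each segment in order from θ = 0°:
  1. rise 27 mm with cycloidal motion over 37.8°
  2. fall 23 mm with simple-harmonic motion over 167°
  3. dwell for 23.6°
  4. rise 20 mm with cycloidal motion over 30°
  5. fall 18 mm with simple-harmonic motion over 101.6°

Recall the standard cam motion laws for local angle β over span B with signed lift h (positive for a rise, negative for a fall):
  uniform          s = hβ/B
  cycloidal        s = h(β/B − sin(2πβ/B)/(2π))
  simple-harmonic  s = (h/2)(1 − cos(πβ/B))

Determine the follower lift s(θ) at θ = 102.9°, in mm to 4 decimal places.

seg 1 [0°–37.8°] cycloidal, h=27: full span → s += 27 → s = 27.0000
seg 2 [37.8°–204.8°] simple-harmonic, h=-23: θ=102.9° here. β=65.1, B=167. -23/2·(1 − cos(π·0.3898)) = -7.5984 → s = 19.4016

19.4016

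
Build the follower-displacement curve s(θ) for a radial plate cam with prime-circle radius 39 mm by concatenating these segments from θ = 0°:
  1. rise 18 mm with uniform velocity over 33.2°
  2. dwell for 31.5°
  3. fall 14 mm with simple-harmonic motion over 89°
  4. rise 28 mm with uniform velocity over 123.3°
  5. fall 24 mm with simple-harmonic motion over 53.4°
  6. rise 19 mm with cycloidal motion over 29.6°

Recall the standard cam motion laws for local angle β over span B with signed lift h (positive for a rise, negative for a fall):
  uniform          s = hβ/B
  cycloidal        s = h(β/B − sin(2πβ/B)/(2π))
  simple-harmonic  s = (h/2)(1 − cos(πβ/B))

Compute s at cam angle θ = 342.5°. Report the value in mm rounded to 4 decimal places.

seg 1 [0°–33.2°] uniform, h=18: full span → s += 18 → s = 18.0000
seg 2 [33.2°–64.7°] dwell: s stays 18.0000
seg 3 [64.7°–153.7°] simple-harmonic, h=-14: full span → s += -14 → s = 4.0000
seg 4 [153.7°–277°] uniform, h=28: full span → s += 28 → s = 32.0000
seg 5 [277°–330.4°] simple-harmonic, h=-24: full span → s += -24 → s = 8.0000
seg 6 [330.4°–360°] cycloidal, h=19: θ=342.5° here. β=12.1, B=29.6. 19·(0.4088 − sin(2π·0.4088)/(2π)) = 6.1271 → s = 14.1271

14.1271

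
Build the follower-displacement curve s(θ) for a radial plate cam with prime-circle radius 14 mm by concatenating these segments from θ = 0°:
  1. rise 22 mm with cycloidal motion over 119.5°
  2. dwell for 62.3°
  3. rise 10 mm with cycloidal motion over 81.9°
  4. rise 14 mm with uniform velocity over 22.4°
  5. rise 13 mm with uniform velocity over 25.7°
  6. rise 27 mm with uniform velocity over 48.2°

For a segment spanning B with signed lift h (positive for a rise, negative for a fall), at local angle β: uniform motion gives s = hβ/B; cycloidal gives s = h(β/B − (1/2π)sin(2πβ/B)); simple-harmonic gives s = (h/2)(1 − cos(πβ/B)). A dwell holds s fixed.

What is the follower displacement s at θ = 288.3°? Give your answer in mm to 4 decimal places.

seg 1 [0°–119.5°] cycloidal, h=22: full span → s += 22 → s = 22.0000
seg 2 [119.5°–181.8°] dwell: s stays 22.0000
seg 3 [181.8°–263.7°] cycloidal, h=10: full span → s += 10 → s = 32.0000
seg 4 [263.7°–286.1°] uniform, h=14: full span → s += 14 → s = 46.0000
seg 5 [286.1°–311.8°] uniform, h=13: θ=288.3° here. β=2.2, B=25.7. 13·2.2/25.7 = 1.1128 → s = 47.1128

47.1128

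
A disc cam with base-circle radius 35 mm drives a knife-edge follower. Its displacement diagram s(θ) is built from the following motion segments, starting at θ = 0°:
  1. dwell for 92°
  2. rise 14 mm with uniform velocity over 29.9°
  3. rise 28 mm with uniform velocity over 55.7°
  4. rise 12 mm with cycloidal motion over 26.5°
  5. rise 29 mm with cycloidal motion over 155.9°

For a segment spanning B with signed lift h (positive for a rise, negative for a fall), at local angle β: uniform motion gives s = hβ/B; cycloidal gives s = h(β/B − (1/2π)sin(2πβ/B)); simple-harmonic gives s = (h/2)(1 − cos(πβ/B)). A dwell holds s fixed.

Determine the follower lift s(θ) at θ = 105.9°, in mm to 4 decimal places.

seg 1 [0°–92°] dwell: s stays 0.0000
seg 2 [92°–121.9°] uniform, h=14: θ=105.9° here. β=13.9, B=29.9. 14·13.9/29.9 = 6.5084 → s = 6.5084

6.5084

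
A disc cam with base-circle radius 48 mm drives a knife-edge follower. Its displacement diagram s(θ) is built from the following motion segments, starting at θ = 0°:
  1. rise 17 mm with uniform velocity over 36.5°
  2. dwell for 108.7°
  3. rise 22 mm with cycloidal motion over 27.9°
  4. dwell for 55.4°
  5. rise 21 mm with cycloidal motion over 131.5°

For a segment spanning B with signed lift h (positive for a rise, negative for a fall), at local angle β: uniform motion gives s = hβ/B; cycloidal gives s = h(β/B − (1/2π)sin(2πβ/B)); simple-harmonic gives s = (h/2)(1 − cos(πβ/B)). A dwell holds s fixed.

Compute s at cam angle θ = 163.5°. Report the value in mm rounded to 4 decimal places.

seg 1 [0°–36.5°] uniform, h=17: full span → s += 17 → s = 17.0000
seg 2 [36.5°–145.2°] dwell: s stays 17.0000
seg 3 [145.2°–173.1°] cycloidal, h=22: θ=163.5° here. β=18.3, B=27.9. 22·(0.6559 − sin(2π·0.6559)/(2π)) = 17.3373 → s = 34.3373

34.3373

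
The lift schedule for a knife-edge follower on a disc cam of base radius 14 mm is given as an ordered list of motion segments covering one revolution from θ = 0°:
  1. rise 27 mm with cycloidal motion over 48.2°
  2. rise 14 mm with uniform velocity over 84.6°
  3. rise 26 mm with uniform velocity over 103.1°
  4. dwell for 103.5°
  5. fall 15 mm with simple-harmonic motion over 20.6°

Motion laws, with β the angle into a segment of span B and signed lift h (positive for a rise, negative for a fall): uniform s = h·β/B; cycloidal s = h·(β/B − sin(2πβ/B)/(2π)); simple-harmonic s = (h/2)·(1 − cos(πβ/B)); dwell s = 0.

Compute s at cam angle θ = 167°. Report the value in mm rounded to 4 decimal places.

seg 1 [0°–48.2°] cycloidal, h=27: full span → s += 27 → s = 27.0000
seg 2 [48.2°–132.8°] uniform, h=14: full span → s += 14 → s = 41.0000
seg 3 [132.8°–235.9°] uniform, h=26: θ=167° here. β=34.2, B=103.1. 26·34.2/103.1 = 8.6246 → s = 49.6246

49.6246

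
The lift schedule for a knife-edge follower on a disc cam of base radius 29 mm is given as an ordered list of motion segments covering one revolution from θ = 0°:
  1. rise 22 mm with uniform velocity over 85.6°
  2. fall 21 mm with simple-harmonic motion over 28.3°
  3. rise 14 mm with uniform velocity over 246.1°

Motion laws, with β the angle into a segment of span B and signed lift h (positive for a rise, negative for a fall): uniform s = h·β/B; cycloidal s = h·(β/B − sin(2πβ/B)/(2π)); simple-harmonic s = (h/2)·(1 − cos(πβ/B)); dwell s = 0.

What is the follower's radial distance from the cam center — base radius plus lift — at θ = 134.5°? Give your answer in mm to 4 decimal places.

seg 1 [0°–85.6°] uniform, h=22: full span → s += 22 → s = 22.0000
seg 2 [85.6°–113.9°] simple-harmonic, h=-21: full span → s += -21 → s = 1.0000
seg 3 [113.9°–360°] uniform, h=14: θ=134.5° here. β=20.6, B=246.1. 14·20.6/246.1 = 1.1719 → s = 2.1719
radial distance = base radius + s = 29 + 2.1719 = 31.1719

31.1719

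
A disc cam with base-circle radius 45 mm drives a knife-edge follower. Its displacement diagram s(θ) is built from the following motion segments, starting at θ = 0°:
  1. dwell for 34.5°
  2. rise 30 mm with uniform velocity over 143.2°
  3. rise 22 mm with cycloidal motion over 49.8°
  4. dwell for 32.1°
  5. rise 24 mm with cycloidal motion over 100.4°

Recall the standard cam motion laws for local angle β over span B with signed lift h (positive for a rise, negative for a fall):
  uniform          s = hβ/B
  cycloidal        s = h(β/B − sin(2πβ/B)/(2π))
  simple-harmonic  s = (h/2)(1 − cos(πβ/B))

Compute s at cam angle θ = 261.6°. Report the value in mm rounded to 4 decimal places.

seg 1 [0°–34.5°] dwell: s stays 0.0000
seg 2 [34.5°–177.7°] uniform, h=30: full span → s += 30 → s = 30.0000
seg 3 [177.7°–227.5°] cycloidal, h=22: full span → s += 22 → s = 52.0000
seg 4 [227.5°–259.6°] dwell: s stays 52.0000
seg 5 [259.6°–360°] cycloidal, h=24: θ=261.6° here. β=2, B=100.4. 24·(0.0199 − sin(2π·0.0199)/(2π)) = 0.0012 → s = 52.0012

52.0012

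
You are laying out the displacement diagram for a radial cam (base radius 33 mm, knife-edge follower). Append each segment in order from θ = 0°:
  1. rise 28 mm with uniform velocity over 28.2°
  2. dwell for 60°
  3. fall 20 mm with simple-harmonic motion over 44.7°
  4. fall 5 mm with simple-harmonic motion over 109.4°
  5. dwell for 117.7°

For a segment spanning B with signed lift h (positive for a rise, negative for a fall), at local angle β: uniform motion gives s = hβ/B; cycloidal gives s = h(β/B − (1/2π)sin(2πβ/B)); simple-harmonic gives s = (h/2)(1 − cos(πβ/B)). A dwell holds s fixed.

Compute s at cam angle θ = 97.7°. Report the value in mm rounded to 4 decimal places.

seg 1 [0°–28.2°] uniform, h=28: full span → s += 28 → s = 28.0000
seg 2 [28.2°–88.2°] dwell: s stays 28.0000
seg 3 [88.2°–132.9°] simple-harmonic, h=-20: θ=97.7° here. β=9.5, B=44.7. -20/2·(1 − cos(π·0.2125)) = -2.1474 → s = 25.8526

25.8526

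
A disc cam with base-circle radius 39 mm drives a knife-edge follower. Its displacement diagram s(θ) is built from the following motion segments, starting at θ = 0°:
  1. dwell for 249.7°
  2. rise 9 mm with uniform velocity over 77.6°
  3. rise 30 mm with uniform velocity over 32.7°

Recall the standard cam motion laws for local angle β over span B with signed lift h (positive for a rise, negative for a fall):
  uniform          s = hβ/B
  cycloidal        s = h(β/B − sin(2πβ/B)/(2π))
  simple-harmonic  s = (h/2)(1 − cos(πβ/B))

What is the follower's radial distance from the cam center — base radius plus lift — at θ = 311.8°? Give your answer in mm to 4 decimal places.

seg 1 [0°–249.7°] dwell: s stays 0.0000
seg 2 [249.7°–327.3°] uniform, h=9: θ=311.8° here. β=62.1, B=77.6. 9·62.1/77.6 = 7.2023 → s = 7.2023
radial distance = base radius + s = 39 + 7.2023 = 46.2023

46.2023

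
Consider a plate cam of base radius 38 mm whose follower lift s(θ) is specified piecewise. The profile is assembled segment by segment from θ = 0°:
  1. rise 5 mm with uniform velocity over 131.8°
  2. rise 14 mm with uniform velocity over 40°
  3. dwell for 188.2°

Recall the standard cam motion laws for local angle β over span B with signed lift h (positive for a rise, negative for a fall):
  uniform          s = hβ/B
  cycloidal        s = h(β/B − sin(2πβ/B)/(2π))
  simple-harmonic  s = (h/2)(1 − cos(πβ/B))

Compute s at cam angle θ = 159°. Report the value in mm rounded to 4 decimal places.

seg 1 [0°–131.8°] uniform, h=5: full span → s += 5 → s = 5.0000
seg 2 [131.8°–171.8°] uniform, h=14: θ=159° here. β=27.2, B=40. 14·27.2/40 = 9.5200 → s = 14.5200

14.5200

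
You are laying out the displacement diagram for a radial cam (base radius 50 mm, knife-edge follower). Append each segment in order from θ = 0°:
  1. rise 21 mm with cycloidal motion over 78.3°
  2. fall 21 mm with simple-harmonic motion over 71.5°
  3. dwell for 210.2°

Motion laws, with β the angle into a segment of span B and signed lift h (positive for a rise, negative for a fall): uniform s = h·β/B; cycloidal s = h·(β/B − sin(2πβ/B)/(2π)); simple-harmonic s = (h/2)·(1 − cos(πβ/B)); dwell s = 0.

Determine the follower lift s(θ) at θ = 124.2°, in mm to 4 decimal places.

seg 1 [0°–78.3°] cycloidal, h=21: full span → s += 21 → s = 21.0000
seg 2 [78.3°–149.8°] simple-harmonic, h=-21: θ=124.2° here. β=45.9, B=71.5. -21/2·(1 − cos(π·0.6420)) = -15.0290 → s = 5.9710

5.9710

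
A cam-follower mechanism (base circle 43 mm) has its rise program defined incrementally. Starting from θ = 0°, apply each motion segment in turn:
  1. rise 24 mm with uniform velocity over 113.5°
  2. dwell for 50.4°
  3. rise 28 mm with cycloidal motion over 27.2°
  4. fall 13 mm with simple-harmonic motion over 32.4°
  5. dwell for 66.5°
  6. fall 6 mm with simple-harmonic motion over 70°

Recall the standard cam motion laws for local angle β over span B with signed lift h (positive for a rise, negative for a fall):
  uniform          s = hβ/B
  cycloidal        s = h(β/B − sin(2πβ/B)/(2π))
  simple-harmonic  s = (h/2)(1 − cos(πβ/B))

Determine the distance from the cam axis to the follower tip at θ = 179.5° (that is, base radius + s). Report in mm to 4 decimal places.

seg 1 [0°–113.5°] uniform, h=24: full span → s += 24 → s = 24.0000
seg 2 [113.5°–163.9°] dwell: s stays 24.0000
seg 3 [163.9°–191.1°] cycloidal, h=28: θ=179.5° here. β=15.6, B=27.2. 28·(0.5735 − sin(2π·0.5735)/(2π)) = 18.0452 → s = 42.0452
radial distance = base radius + s = 43 + 42.0452 = 85.0452

85.0452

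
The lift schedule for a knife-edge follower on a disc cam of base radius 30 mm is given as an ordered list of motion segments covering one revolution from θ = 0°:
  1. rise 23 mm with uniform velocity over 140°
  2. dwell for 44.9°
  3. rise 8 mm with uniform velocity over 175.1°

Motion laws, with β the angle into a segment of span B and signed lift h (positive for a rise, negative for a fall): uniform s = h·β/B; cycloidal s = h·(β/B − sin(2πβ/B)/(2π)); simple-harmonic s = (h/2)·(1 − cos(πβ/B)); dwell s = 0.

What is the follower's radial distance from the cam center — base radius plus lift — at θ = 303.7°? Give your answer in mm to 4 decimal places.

seg 1 [0°–140°] uniform, h=23: full span → s += 23 → s = 23.0000
seg 2 [140°–184.9°] dwell: s stays 23.0000
seg 3 [184.9°–360°] uniform, h=8: θ=303.7° here. β=118.8, B=175.1. 8·118.8/175.1 = 5.4278 → s = 28.4278
radial distance = base radius + s = 30 + 28.4278 = 58.4278

58.4278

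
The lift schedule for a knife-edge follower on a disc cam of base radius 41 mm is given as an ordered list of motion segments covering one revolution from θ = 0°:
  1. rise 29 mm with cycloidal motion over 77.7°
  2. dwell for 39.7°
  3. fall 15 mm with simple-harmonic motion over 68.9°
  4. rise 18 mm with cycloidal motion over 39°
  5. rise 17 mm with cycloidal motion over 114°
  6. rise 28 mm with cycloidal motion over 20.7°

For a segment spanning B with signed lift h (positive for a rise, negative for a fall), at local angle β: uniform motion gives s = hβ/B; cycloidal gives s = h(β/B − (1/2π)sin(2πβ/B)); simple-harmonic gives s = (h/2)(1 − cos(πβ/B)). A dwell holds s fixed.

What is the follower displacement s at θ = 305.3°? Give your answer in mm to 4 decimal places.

seg 1 [0°–77.7°] cycloidal, h=29: full span → s += 29 → s = 29.0000
seg 2 [77.7°–117.4°] dwell: s stays 29.0000
seg 3 [117.4°–186.3°] simple-harmonic, h=-15: full span → s += -15 → s = 14.0000
seg 4 [186.3°–225.3°] cycloidal, h=18: full span → s += 18 → s = 32.0000
seg 5 [225.3°–339.3°] cycloidal, h=17: θ=305.3° here. β=80, B=114. 17·(0.7018 − sin(2π·0.7018)/(2π)) = 14.5121 → s = 46.5121

46.5121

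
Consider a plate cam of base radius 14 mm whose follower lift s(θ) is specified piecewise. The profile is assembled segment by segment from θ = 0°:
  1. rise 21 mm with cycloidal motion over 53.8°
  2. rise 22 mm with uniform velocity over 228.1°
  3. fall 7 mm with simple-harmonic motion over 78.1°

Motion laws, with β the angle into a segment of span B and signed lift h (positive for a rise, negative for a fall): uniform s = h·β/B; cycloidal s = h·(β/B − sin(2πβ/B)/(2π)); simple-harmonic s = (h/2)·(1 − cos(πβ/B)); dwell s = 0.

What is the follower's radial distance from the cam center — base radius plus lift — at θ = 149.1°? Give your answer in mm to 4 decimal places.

seg 1 [0°–53.8°] cycloidal, h=21: full span → s += 21 → s = 21.0000
seg 2 [53.8°–281.9°] uniform, h=22: θ=149.1° here. β=95.3, B=228.1. 22·95.3/228.1 = 9.1916 → s = 30.1916
radial distance = base radius + s = 14 + 30.1916 = 44.1916

44.1916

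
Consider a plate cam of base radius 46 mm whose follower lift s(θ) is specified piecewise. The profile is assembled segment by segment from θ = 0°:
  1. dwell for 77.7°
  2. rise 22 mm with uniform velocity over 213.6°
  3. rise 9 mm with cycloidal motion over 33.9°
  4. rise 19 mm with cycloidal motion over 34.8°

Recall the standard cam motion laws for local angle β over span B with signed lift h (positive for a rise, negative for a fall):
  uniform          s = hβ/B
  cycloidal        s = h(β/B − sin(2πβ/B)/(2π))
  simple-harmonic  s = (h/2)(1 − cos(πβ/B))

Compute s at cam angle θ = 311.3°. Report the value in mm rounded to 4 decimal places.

seg 1 [0°–77.7°] dwell: s stays 0.0000
seg 2 [77.7°–291.3°] uniform, h=22: full span → s += 22 → s = 22.0000
seg 3 [291.3°–325.2°] cycloidal, h=9: θ=311.3° here. β=20, B=33.9. 9·(0.5900 − sin(2π·0.5900)/(2π)) = 6.0770 → s = 28.0770

28.0770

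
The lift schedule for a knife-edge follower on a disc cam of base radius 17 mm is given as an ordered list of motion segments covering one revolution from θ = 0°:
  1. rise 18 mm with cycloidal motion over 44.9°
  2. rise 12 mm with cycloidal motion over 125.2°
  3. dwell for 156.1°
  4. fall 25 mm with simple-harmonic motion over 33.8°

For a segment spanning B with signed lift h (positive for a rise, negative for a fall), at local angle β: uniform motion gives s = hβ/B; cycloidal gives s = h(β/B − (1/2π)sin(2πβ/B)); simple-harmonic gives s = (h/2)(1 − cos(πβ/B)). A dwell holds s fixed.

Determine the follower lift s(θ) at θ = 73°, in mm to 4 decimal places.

seg 1 [0°–44.9°] cycloidal, h=18: full span → s += 18 → s = 18.0000
seg 2 [44.9°–170.1°] cycloidal, h=12: θ=73° here. β=28.1, B=125.2. 12·(0.2244 − sin(2π·0.2244)/(2π)) = 0.8080 → s = 18.8080

18.8080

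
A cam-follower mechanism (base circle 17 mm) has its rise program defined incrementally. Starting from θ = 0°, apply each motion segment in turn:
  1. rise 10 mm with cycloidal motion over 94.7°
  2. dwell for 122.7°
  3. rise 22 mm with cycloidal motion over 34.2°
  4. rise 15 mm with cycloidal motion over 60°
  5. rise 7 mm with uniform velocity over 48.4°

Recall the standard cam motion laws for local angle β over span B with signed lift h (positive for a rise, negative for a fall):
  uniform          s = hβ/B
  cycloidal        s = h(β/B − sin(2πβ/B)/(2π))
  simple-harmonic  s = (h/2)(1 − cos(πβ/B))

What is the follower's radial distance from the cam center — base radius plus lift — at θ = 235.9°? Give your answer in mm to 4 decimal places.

seg 1 [0°–94.7°] cycloidal, h=10: full span → s += 10 → s = 10.0000
seg 2 [94.7°–217.4°] dwell: s stays 10.0000
seg 3 [217.4°–251.6°] cycloidal, h=22: θ=235.9° here. β=18.5, B=34.2. 22·(0.5409 − sin(2π·0.5409)/(2π)) = 12.7913 → s = 22.7913
radial distance = base radius + s = 17 + 22.7913 = 39.7913

39.7913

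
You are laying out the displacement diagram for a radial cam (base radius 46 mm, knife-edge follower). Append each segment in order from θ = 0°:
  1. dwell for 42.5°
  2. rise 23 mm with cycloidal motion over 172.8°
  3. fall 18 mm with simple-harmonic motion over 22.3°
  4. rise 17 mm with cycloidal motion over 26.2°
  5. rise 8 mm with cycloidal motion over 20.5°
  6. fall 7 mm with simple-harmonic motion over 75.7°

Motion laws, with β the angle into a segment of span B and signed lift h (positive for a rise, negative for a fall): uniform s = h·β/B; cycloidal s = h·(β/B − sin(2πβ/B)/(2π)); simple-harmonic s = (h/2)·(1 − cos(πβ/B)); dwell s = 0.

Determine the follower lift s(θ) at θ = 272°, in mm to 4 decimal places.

seg 1 [0°–42.5°] dwell: s stays 0.0000
seg 2 [42.5°–215.3°] cycloidal, h=23: full span → s += 23 → s = 23.0000
seg 3 [215.3°–237.6°] simple-harmonic, h=-18: full span → s += -18 → s = 5.0000
seg 4 [237.6°–263.8°] cycloidal, h=17: full span → s += 17 → s = 22.0000
seg 5 [263.8°–284.3°] cycloidal, h=8: θ=272° here. β=8.2, B=20.5. 8·(0.4000 − sin(2π·0.4000)/(2π)) = 2.4516 → s = 24.4516

24.4516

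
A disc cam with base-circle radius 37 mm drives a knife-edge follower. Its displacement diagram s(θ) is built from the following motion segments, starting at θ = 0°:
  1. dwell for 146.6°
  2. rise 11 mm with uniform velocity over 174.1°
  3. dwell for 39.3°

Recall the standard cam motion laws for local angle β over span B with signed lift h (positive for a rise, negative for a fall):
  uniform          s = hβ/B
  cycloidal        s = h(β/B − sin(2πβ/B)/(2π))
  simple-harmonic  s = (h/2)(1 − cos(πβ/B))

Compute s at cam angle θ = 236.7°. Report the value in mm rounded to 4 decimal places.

seg 1 [0°–146.6°] dwell: s stays 0.0000
seg 2 [146.6°–320.7°] uniform, h=11: θ=236.7° here. β=90.1, B=174.1. 11·90.1/174.1 = 5.6927 → s = 5.6927

5.6927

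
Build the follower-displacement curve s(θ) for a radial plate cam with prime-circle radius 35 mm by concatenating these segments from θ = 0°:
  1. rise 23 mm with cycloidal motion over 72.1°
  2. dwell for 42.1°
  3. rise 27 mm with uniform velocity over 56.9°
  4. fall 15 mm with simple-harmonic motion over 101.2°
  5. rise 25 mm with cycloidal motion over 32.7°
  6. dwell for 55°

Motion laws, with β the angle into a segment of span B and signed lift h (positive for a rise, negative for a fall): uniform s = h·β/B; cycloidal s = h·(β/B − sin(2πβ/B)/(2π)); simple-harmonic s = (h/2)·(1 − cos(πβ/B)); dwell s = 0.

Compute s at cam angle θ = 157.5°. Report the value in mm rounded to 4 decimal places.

seg 1 [0°–72.1°] cycloidal, h=23: full span → s += 23 → s = 23.0000
seg 2 [72.1°–114.2°] dwell: s stays 23.0000
seg 3 [114.2°–171.1°] uniform, h=27: θ=157.5° here. β=43.3, B=56.9. 27·43.3/56.9 = 20.5466 → s = 43.5466

43.5466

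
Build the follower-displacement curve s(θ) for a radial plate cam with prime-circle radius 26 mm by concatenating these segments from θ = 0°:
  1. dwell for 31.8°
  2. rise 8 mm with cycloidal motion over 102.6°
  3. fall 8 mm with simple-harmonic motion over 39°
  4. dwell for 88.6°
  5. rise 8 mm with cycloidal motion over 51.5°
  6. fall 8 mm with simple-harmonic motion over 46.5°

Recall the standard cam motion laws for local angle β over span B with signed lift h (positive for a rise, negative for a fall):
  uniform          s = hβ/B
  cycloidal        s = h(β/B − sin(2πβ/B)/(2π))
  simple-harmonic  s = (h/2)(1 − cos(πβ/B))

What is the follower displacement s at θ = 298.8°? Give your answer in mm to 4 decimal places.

seg 1 [0°–31.8°] dwell: s stays 0.0000
seg 2 [31.8°–134.4°] cycloidal, h=8: full span → s += 8 → s = 8.0000
seg 3 [134.4°–173.4°] simple-harmonic, h=-8: full span → s += -8 → s = 0.0000
seg 4 [173.4°–262°] dwell: s stays 0.0000
seg 5 [262°–313.5°] cycloidal, h=8: θ=298.8° here. β=36.8, B=51.5. 8·(0.7146 − sin(2π·0.7146)/(2π)) = 6.9583 → s = 6.9583

6.9583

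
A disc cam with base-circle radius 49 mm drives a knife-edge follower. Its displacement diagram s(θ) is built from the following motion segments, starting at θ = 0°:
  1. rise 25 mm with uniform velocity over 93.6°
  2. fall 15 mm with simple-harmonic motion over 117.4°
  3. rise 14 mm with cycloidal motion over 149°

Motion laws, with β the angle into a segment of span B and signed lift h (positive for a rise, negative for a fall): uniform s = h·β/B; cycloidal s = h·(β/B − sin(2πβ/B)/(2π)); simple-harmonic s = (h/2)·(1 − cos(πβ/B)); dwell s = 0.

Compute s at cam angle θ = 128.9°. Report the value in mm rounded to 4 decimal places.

seg 1 [0°–93.6°] uniform, h=25: full span → s += 25 → s = 25.0000
seg 2 [93.6°–211°] simple-harmonic, h=-15: θ=128.9° here. β=35.3, B=117.4. -15/2·(1 − cos(π·0.3007)) = -3.1046 → s = 21.8954

21.8954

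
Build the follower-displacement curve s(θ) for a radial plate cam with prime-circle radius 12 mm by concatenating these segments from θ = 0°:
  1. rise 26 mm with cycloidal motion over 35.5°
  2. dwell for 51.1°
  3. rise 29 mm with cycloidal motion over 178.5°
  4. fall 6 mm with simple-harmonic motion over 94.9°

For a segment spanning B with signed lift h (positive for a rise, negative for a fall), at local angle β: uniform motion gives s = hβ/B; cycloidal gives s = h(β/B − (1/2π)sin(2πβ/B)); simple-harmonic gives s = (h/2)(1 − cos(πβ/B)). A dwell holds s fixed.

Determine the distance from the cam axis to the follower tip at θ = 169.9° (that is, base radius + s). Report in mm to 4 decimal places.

seg 1 [0°–35.5°] cycloidal, h=26: full span → s += 26 → s = 26.0000
seg 2 [35.5°–86.6°] dwell: s stays 26.0000
seg 3 [86.6°–265.1°] cycloidal, h=29: θ=169.9° here. β=83.3, B=178.5. 29·(0.4667 − sin(2π·0.4667)/(2π)) = 12.5737 → s = 38.5737
radial distance = base radius + s = 12 + 38.5737 = 50.5737

50.5737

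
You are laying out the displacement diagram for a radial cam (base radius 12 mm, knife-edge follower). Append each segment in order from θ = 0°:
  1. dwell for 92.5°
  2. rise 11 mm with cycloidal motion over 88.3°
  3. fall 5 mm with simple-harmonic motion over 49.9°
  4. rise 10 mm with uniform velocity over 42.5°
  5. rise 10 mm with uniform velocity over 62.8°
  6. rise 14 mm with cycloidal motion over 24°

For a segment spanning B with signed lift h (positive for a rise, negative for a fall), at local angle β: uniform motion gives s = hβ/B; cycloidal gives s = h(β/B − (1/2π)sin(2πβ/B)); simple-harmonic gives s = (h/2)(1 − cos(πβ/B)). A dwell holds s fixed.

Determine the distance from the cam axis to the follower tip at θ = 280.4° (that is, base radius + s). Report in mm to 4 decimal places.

seg 1 [0°–92.5°] dwell: s stays 0.0000
seg 2 [92.5°–180.8°] cycloidal, h=11: full span → s += 11 → s = 11.0000
seg 3 [180.8°–230.7°] simple-harmonic, h=-5: full span → s += -5 → s = 6.0000
seg 4 [230.7°–273.2°] uniform, h=10: full span → s += 10 → s = 16.0000
seg 5 [273.2°–336°] uniform, h=10: θ=280.4° here. β=7.2, B=62.8. 10·7.2/62.8 = 1.1465 → s = 17.1465
radial distance = base radius + s = 12 + 17.1465 = 29.1465

29.1465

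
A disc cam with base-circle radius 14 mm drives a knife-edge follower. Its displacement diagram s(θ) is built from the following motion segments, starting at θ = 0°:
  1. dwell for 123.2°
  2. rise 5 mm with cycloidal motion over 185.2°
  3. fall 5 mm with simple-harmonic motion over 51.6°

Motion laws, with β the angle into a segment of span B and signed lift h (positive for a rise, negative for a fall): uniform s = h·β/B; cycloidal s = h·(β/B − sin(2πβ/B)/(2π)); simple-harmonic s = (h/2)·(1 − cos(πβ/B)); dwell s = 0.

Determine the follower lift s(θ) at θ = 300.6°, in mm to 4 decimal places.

seg 1 [0°–123.2°] dwell: s stays 0.0000
seg 2 [123.2°–308.4°] cycloidal, h=5: θ=300.6° here. β=177.4, B=185.2. 5·(0.9579 − sin(2π·0.9579)/(2π)) = 4.9976 → s = 4.9976

4.9976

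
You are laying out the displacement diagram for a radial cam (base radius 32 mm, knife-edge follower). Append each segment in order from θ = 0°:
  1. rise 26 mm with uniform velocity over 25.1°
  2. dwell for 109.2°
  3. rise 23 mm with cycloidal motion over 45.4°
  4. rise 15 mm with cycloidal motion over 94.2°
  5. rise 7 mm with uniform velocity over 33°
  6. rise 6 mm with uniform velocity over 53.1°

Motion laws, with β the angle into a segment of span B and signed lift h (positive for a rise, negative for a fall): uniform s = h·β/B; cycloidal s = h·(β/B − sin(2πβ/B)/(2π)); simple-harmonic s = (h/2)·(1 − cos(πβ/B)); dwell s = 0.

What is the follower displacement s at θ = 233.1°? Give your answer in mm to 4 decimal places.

seg 1 [0°–25.1°] uniform, h=26: full span → s += 26 → s = 26.0000
seg 2 [25.1°–134.3°] dwell: s stays 26.0000
seg 3 [134.3°–179.7°] cycloidal, h=23: full span → s += 23 → s = 49.0000
seg 4 [179.7°–273.9°] cycloidal, h=15: θ=233.1° here. β=53.4, B=94.2. 15·(0.5669 − sin(2π·0.5669)/(2π)) = 9.4771 → s = 58.4771

58.4771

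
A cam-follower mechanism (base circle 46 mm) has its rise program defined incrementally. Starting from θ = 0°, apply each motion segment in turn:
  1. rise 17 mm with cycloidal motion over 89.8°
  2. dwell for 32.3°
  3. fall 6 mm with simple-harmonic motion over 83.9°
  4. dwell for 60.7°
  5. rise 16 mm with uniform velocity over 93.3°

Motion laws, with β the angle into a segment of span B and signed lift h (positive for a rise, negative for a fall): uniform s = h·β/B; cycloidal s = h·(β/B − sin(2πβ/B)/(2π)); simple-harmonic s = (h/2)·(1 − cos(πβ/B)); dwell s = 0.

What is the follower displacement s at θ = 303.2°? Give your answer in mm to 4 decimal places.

seg 1 [0°–89.8°] cycloidal, h=17: full span → s += 17 → s = 17.0000
seg 2 [89.8°–122.1°] dwell: s stays 17.0000
seg 3 [122.1°–206°] simple-harmonic, h=-6: full span → s += -6 → s = 11.0000
seg 4 [206°–266.7°] dwell: s stays 11.0000
seg 5 [266.7°–360°] uniform, h=16: θ=303.2° here. β=36.5, B=93.3. 16·36.5/93.3 = 6.2594 → s = 17.2594

17.2594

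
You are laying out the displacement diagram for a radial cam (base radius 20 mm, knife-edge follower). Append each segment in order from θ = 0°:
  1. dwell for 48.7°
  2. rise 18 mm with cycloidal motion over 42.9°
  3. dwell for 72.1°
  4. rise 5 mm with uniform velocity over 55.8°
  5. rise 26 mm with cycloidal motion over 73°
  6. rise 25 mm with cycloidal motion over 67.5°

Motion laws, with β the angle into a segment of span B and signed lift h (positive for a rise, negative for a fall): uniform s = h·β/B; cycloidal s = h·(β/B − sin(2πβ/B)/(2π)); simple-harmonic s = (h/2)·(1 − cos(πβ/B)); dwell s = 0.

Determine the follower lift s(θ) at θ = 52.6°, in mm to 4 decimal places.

seg 1 [0°–48.7°] dwell: s stays 0.0000
seg 2 [48.7°–91.6°] cycloidal, h=18: θ=52.6° here. β=3.9, B=42.9. 18·(0.0909 − sin(2π·0.0909)/(2π)) = 0.0875 → s = 0.0875

0.0875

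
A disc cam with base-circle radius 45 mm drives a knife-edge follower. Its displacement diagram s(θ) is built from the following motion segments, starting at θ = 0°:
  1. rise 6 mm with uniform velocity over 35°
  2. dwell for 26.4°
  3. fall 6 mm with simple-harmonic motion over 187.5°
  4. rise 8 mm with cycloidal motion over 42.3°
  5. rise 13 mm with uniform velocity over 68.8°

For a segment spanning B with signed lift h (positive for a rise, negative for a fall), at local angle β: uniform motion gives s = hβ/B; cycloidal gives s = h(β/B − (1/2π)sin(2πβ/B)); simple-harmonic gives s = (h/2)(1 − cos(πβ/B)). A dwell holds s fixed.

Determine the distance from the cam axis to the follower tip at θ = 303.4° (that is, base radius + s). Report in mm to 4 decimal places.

seg 1 [0°–35°] uniform, h=6: full span → s += 6 → s = 6.0000
seg 2 [35°–61.4°] dwell: s stays 6.0000
seg 3 [61.4°–248.9°] simple-harmonic, h=-6: full span → s += -6 → s = 0.0000
seg 4 [248.9°–291.2°] cycloidal, h=8: full span → s += 8 → s = 8.0000
seg 5 [291.2°–360°] uniform, h=13: θ=303.4° here. β=12.2, B=68.8. 13·12.2/68.8 = 2.3052 → s = 10.3052
radial distance = base radius + s = 45 + 10.3052 = 55.3052

55.3052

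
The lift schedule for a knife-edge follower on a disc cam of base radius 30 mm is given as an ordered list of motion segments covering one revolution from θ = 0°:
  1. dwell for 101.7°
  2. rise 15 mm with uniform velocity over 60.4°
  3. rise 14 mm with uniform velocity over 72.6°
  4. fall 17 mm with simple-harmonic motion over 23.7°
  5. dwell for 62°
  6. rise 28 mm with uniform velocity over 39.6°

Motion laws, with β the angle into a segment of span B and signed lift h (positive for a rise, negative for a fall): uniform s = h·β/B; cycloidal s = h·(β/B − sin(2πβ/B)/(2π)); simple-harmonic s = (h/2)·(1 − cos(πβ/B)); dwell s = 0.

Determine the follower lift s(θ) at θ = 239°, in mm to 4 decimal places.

seg 1 [0°–101.7°] dwell: s stays 0.0000
seg 2 [101.7°–162.1°] uniform, h=15: full span → s += 15 → s = 15.0000
seg 3 [162.1°–234.7°] uniform, h=14: full span → s += 14 → s = 29.0000
seg 4 [234.7°–258.4°] simple-harmonic, h=-17: θ=239° here. β=4.3, B=23.7. -17/2·(1 − cos(π·0.1814)) = -1.3438 → s = 27.6562

27.6562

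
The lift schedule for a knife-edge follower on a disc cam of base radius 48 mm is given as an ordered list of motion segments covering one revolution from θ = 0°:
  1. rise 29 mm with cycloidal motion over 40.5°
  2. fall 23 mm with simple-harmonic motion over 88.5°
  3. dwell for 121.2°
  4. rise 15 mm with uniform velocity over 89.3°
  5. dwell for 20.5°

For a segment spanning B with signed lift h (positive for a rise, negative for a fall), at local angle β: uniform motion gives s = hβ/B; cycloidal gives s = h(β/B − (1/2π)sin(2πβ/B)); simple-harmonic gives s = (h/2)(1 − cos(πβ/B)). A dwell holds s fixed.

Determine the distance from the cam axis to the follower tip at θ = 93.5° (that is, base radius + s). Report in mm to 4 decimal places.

seg 1 [0°–40.5°] cycloidal, h=29: full span → s += 29 → s = 29.0000
seg 2 [40.5°–129°] simple-harmonic, h=-23: θ=93.5° here. β=53, B=88.5. -23/2·(1 − cos(π·0.5989)) = -15.0148 → s = 13.9852
radial distance = base radius + s = 48 + 13.9852 = 61.9852

61.9852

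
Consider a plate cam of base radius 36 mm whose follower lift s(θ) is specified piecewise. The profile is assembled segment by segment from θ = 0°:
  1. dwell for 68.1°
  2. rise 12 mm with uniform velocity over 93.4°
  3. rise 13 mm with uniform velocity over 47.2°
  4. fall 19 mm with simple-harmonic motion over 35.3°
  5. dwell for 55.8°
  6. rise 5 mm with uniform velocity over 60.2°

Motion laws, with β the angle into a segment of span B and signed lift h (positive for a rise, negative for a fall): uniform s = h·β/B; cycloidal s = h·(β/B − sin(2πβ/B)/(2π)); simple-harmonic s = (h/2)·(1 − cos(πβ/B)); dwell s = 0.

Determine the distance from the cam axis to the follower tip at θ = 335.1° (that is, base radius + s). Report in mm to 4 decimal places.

seg 1 [0°–68.1°] dwell: s stays 0.0000
seg 2 [68.1°–161.5°] uniform, h=12: full span → s += 12 → s = 12.0000
seg 3 [161.5°–208.7°] uniform, h=13: full span → s += 13 → s = 25.0000
seg 4 [208.7°–244°] simple-harmonic, h=-19: full span → s += -19 → s = 6.0000
seg 5 [244°–299.8°] dwell: s stays 6.0000
seg 6 [299.8°–360°] uniform, h=5: θ=335.1° here. β=35.3, B=60.2. 5·35.3/60.2 = 2.9319 → s = 8.9319
radial distance = base radius + s = 36 + 8.9319 = 44.9319

44.9319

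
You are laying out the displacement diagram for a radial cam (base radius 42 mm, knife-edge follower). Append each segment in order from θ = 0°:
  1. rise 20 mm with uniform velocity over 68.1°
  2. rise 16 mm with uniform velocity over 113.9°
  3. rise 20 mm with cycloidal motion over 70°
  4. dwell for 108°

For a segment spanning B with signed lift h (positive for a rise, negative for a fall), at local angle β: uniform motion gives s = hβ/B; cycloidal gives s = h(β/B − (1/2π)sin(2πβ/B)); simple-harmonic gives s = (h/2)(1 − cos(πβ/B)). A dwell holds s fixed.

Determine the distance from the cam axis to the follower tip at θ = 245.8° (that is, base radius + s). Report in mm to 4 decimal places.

seg 1 [0°–68.1°] uniform, h=20: full span → s += 20 → s = 20.0000
seg 2 [68.1°–182°] uniform, h=16: full span → s += 16 → s = 36.0000
seg 3 [182°–252°] cycloidal, h=20: θ=245.8° here. β=63.8, B=70. 20·(0.9114 − sin(2π·0.9114)/(2π)) = 19.9100 → s = 55.9100
radial distance = base radius + s = 42 + 55.9100 = 97.9100

97.9100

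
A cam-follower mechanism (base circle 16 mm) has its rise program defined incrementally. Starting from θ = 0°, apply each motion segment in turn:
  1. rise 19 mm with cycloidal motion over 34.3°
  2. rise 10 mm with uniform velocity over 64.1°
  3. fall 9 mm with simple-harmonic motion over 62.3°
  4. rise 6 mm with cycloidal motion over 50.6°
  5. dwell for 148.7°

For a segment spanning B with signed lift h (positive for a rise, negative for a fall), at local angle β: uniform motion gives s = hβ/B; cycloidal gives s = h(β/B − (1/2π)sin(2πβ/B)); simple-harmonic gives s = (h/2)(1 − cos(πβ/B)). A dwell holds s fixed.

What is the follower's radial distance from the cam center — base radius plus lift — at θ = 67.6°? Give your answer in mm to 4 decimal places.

seg 1 [0°–34.3°] cycloidal, h=19: full span → s += 19 → s = 19.0000
seg 2 [34.3°–98.4°] uniform, h=10: θ=67.6° here. β=33.3, B=64.1. 10·33.3/64.1 = 5.1950 → s = 24.1950
radial distance = base radius + s = 16 + 24.1950 = 40.1950

40.1950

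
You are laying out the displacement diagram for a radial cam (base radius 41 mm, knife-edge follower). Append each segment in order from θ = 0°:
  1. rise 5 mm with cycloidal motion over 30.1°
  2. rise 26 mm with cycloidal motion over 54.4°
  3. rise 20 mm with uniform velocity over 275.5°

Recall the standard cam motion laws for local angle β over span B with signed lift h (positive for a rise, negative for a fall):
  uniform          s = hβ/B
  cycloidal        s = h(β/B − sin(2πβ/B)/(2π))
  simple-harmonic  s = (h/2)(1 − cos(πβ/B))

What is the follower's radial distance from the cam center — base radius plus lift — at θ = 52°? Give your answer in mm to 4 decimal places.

seg 1 [0°–30.1°] cycloidal, h=5: full span → s += 5 → s = 5.0000
seg 2 [30.1°–84.5°] cycloidal, h=26: θ=52° here. β=21.9, B=54.4. 26·(0.4026 − sin(2π·0.4026)/(2π)) = 8.0891 → s = 13.0891
radial distance = base radius + s = 41 + 13.0891 = 54.0891

54.0891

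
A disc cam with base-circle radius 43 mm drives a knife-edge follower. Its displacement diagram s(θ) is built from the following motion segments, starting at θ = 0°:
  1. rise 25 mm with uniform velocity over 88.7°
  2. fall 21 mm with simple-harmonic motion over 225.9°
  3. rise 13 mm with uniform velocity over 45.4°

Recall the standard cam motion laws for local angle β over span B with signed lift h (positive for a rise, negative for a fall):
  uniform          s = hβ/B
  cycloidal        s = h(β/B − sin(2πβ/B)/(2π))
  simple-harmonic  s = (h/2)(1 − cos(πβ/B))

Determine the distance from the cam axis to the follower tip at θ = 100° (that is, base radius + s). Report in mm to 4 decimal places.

seg 1 [0°–88.7°] uniform, h=25: full span → s += 25 → s = 25.0000
seg 2 [88.7°–314.6°] simple-harmonic, h=-21: θ=100° here. β=11.3, B=225.9. -21/2·(1 − cos(π·0.0500)) = -0.1294 → s = 24.8706
radial distance = base radius + s = 43 + 24.8706 = 67.8706

67.8706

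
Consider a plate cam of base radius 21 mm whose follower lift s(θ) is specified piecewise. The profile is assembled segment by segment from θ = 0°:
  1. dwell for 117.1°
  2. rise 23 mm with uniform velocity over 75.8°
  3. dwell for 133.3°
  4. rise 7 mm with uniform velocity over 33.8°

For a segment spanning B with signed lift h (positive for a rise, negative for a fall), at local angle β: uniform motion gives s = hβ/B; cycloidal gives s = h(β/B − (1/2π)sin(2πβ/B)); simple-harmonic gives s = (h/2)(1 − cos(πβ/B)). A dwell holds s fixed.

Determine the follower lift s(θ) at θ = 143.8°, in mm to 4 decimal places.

seg 1 [0°–117.1°] dwell: s stays 0.0000
seg 2 [117.1°–192.9°] uniform, h=23: θ=143.8° here. β=26.7, B=75.8. 23·26.7/75.8 = 8.1016 → s = 8.1016

8.1016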